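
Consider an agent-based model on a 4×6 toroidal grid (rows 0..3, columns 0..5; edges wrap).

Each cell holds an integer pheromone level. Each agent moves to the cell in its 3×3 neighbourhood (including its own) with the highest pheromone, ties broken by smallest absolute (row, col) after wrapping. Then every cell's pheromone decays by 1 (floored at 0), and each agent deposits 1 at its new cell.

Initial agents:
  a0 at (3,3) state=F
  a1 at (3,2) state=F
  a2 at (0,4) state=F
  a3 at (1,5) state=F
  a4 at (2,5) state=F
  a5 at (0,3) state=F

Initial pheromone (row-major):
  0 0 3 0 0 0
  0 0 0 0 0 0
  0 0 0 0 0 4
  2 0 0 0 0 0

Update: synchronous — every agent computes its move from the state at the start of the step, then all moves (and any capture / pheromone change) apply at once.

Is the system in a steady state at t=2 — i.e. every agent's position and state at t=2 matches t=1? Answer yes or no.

t=1: a0@(0,2) a1@(0,2) a2@(0,3) a3@(2,5) a4@(2,5) a5@(0,2) | pheromone: 0 0 5 1 0 0 / 0 0 0 0 0 0 / 0 0 0 0 0 5 / 1 0 0 0 0 0
t=2: a0@(0,2) a1@(0,2) a2@(0,2) a3@(2,5) a4@(2,5) a5@(0,2) | pheromone: 0 0 8 0 0 0 / 0 0 0 0 0 0 / 0 0 0 0 0 6 / 0 0 0 0 0 0

no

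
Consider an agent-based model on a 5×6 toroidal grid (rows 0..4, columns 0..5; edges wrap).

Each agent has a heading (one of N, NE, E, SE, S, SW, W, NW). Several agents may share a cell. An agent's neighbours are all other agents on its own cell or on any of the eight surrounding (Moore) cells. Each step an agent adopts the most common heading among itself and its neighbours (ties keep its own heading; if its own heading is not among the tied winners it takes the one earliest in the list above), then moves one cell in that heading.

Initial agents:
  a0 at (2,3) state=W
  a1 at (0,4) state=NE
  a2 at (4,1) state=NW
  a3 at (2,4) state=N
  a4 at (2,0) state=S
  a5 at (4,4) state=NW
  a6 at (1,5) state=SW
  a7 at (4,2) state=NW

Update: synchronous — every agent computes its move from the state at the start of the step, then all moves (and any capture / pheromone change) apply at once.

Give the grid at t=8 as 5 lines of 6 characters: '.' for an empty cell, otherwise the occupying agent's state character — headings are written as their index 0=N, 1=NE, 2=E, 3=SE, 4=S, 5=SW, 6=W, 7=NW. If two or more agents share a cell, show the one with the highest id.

t=1: a0@(2,2):W a1@(4,5):NE a2@(3,0):NW a3@(1,4):N a4@(3,0):S a5@(3,3):NW a6@(2,4):SW a7@(3,1):NW
t=2: a0@(1,1):NW a1@(3,0):NE a2@(2,5):NW a3@(0,4):N a4@(2,5):NW a5@(2,2):NW a6@(3,3):SW a7@(2,0):NW
t=3: a0@(0,0):NW a1@(2,5):NW a2@(1,4):NW a3@(4,4):N a4@(1,4):NW a5@(1,1):NW a6@(4,2):SW a7@(1,5):NW
t=4: a0@(4,5):NW a1@(1,4):NW a2@(0,3):NW a3@(3,4):N a4@(0,3):NW a5@(0,0):NW a6@(0,1):SW a7@(0,4):NW
t=5: a0@(3,4):NW a1@(0,3):NW a2@(4,2):NW a3@(2,4):N a4@(4,2):NW a5@(4,5):NW a6@(1,0):SW a7@(4,3):NW
t=6: a0@(2,3):NW a1@(4,2):NW a2@(3,1):NW a3@(1,4):N a4@(3,1):NW a5@(3,4):NW a6@(2,5):SW a7@(3,2):NW
t=7: a0@(1,2):NW a1@(3,1):NW a2@(2,0):NW a3@(0,4):N a4@(2,0):NW a5@(2,3):NW a6@(3,4):SW a7@(2,1):NW
t=8: a0@(0,1):NW a1@(2,0):NW a2@(1,5):NW a3@(4,4):N a4@(1,5):NW a5@(1,2):NW a6@(4,3):SW a7@(1,0):NW

.7....
7.7..7
7.....
......
...50.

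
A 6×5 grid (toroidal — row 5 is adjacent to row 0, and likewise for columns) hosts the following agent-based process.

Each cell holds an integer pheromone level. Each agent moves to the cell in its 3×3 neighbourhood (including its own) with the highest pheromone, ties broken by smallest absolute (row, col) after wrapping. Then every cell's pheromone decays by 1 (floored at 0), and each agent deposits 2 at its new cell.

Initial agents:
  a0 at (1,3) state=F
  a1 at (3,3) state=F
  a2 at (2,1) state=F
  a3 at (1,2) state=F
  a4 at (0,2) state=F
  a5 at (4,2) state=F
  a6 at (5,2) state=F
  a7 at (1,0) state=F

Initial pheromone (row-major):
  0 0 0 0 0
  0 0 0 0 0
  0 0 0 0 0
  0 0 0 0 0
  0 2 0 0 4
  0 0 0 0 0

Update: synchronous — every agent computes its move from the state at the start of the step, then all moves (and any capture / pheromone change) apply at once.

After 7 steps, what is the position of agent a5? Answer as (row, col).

(4, 1)

t=1: a0@(0,2) a1@(4,4) a2@(1,0) a3@(0,1) a4@(0,1) a5@(4,1) a6@(4,1) a7@(0,0) | pheromone: 2 4 2 0 0 / 2 0 0 0 0 / 0 0 0 0 0 / 0 0 0 0 0 / 0 5 0 0 5 / 0 0 0 0 0
t=2: a0@(0,1) a1@(4,4) a2@(0,1) a3@(0,1) a4@(0,1) a5@(4,1) a6@(4,1) a7@(0,1) | pheromone: 1 13 1 0 0 / 1 0 0 0 0 / 0 0 0 0 0 / 0 0 0 0 0 / 0 8 0 0 6 / 0 0 0 0 0
t=3: a0@(0,1) a1@(4,4) a2@(0,1) a3@(0,1) a4@(0,1) a5@(4,1) a6@(4,1) a7@(0,1) | pheromone: 0 22 0 0 0 / 0 0 0 0 0 / 0 0 0 0 0 / 0 0 0 0 0 / 0 11 0 0 7 / 0 0 0 0 0
t=4: a0@(0,1) a1@(4,4) a2@(0,1) a3@(0,1) a4@(0,1) a5@(4,1) a6@(4,1) a7@(0,1) | pheromone: 0 31 0 0 0 / 0 0 0 0 0 / 0 0 0 0 0 / 0 0 0 0 0 / 0 14 0 0 8 / 0 0 0 0 0
t=5: a0@(0,1) a1@(4,4) a2@(0,1) a3@(0,1) a4@(0,1) a5@(4,1) a6@(4,1) a7@(0,1) | pheromone: 0 40 0 0 0 / 0 0 0 0 0 / 0 0 0 0 0 / 0 0 0 0 0 / 0 17 0 0 9 / 0 0 0 0 0
t=6: a0@(0,1) a1@(4,4) a2@(0,1) a3@(0,1) a4@(0,1) a5@(4,1) a6@(4,1) a7@(0,1) | pheromone: 0 49 0 0 0 / 0 0 0 0 0 / 0 0 0 0 0 / 0 0 0 0 0 / 0 20 0 0 10 / 0 0 0 0 0
t=7: a0@(0,1) a1@(4,4) a2@(0,1) a3@(0,1) a4@(0,1) a5@(4,1) a6@(4,1) a7@(0,1) | pheromone: 0 58 0 0 0 / 0 0 0 0 0 / 0 0 0 0 0 / 0 0 0 0 0 / 0 23 0 0 11 / 0 0 0 0 0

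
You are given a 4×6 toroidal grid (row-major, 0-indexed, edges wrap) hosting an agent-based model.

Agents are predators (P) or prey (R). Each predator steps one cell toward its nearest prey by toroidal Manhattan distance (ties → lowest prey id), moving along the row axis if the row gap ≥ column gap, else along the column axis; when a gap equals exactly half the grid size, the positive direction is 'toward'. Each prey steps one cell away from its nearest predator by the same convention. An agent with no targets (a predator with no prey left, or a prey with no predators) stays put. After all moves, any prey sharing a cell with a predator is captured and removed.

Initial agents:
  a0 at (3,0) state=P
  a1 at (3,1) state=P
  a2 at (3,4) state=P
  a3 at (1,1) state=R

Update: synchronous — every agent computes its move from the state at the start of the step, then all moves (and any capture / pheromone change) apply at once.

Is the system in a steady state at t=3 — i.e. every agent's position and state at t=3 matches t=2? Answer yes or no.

t=1: a0@(0,0):P a1@(0,1):P a2@(3,5):P
t=2: (unchanged — steady state)

yes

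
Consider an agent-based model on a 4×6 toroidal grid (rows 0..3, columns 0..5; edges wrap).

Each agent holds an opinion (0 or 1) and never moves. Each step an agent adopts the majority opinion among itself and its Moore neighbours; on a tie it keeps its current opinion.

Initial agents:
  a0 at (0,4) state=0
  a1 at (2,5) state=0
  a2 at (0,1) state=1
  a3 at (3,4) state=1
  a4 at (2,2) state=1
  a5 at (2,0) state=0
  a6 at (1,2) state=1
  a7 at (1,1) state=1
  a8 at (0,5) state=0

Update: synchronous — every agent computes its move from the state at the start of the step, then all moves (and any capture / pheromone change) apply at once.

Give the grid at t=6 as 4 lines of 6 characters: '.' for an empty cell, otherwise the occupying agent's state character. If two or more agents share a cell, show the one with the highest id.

.1..00
.11...
0.1..0
....0.

t=1: a0@(0,4):0 a1@(2,5):0 a2@(0,1):1 a3@(3,4):0 a4@(2,2):1 a5@(2,0):0 a6@(1,2):1 a7@(1,1):1 a8@(0,5):0
t=2: (unchanged — steady state)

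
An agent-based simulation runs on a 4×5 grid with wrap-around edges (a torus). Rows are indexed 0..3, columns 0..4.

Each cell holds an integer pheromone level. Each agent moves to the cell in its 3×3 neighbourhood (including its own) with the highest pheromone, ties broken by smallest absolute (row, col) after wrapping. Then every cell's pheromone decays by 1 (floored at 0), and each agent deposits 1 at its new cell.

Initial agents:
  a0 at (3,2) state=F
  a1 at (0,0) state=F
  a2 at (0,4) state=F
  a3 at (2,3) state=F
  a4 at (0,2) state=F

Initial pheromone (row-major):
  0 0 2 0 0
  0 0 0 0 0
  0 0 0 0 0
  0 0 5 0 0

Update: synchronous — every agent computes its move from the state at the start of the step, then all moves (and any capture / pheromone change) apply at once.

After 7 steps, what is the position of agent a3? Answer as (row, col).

t=1: a0@(3,2) a1@(0,0) a2@(0,0) a3@(3,2) a4@(3,2) | pheromone: 2 0 1 0 0 / 0 0 0 0 0 / 0 0 0 0 0 / 0 0 7 0 0
t=2: a0@(3,2) a1@(0,0) a2@(0,0) a3@(3,2) a4@(3,2) | pheromone: 3 0 0 0 0 / 0 0 0 0 0 / 0 0 0 0 0 / 0 0 9 0 0
t=3: a0@(3,2) a1@(0,0) a2@(0,0) a3@(3,2) a4@(3,2) | pheromone: 4 0 0 0 0 / 0 0 0 0 0 / 0 0 0 0 0 / 0 0 11 0 0
t=4: a0@(3,2) a1@(0,0) a2@(0,0) a3@(3,2) a4@(3,2) | pheromone: 5 0 0 0 0 / 0 0 0 0 0 / 0 0 0 0 0 / 0 0 13 0 0
t=5: a0@(3,2) a1@(0,0) a2@(0,0) a3@(3,2) a4@(3,2) | pheromone: 6 0 0 0 0 / 0 0 0 0 0 / 0 0 0 0 0 / 0 0 15 0 0
t=6: a0@(3,2) a1@(0,0) a2@(0,0) a3@(3,2) a4@(3,2) | pheromone: 7 0 0 0 0 / 0 0 0 0 0 / 0 0 0 0 0 / 0 0 17 0 0
t=7: a0@(3,2) a1@(0,0) a2@(0,0) a3@(3,2) a4@(3,2) | pheromone: 8 0 0 0 0 / 0 0 0 0 0 / 0 0 0 0 0 / 0 0 19 0 0

(3, 2)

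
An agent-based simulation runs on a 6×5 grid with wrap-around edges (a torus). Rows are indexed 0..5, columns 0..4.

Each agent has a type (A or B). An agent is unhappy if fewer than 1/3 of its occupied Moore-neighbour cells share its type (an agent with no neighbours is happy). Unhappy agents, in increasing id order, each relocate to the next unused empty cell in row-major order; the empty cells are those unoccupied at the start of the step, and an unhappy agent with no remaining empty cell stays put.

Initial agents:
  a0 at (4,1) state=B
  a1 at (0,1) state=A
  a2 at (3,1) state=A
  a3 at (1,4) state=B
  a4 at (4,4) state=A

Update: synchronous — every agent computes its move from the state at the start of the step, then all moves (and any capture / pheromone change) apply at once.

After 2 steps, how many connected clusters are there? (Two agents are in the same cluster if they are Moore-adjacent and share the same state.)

3

t=1: a0@(0,0):B a1@(0,1):A a2@(0,2):A a3@(1,4):B a4@(4,4):A
t=2: (unchanged — steady state)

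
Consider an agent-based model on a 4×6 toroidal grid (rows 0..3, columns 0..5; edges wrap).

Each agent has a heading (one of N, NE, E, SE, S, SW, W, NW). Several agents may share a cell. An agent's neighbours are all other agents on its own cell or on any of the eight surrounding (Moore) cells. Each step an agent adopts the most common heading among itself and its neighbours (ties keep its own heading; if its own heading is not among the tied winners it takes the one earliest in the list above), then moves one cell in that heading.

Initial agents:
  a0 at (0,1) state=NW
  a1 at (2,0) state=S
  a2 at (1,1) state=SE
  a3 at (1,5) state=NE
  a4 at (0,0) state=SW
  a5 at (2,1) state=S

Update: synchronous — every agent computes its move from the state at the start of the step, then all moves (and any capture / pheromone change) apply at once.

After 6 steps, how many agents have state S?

t=1: a0@(3,0):NW a1@(3,0):S a2@(2,1):S a3@(0,0):NE a4@(1,5):SW a5@(3,1):S
t=2: a0@(0,0):S a1@(0,0):S a2@(3,1):S a3@(1,0):S a4@(2,4):SW a5@(0,1):S
t=3: a0@(1,0):S a1@(1,0):S a2@(0,1):S a3@(2,0):S a4@(3,3):SW a5@(1,1):S
t=4: a0@(2,0):S a1@(2,0):S a2@(1,1):S a3@(3,0):S a4@(0,2):SW a5@(2,1):S
t=5: a0@(3,0):S a1@(3,0):S a2@(2,1):S a3@(0,0):S a4@(1,1):SW a5@(3,1):S
t=6: a0@(0,0):S a1@(0,0):S a2@(3,1):S a3@(1,0):S a4@(2,1):S a5@(0,1):S

6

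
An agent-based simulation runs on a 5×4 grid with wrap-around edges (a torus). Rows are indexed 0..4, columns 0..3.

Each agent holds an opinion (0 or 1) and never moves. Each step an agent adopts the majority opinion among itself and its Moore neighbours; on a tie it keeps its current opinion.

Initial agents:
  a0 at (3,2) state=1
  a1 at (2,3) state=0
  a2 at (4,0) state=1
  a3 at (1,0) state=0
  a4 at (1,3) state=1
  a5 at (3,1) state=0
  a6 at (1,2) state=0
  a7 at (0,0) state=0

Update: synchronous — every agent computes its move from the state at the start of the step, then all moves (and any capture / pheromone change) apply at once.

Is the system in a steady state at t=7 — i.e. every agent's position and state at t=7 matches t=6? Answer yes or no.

yes

t=1: a0@(3,2):0 a1@(2,3):0 a2@(4,0):0 a3@(1,0):0 a4@(1,3):0 a5@(3,1):1 a6@(1,2):0 a7@(0,0):0
t=2: a0@(3,2):0 a1@(2,3):0 a2@(4,0):0 a3@(1,0):0 a4@(1,3):0 a5@(3,1):0 a6@(1,2):0 a7@(0,0):0
t=3: (unchanged — steady state)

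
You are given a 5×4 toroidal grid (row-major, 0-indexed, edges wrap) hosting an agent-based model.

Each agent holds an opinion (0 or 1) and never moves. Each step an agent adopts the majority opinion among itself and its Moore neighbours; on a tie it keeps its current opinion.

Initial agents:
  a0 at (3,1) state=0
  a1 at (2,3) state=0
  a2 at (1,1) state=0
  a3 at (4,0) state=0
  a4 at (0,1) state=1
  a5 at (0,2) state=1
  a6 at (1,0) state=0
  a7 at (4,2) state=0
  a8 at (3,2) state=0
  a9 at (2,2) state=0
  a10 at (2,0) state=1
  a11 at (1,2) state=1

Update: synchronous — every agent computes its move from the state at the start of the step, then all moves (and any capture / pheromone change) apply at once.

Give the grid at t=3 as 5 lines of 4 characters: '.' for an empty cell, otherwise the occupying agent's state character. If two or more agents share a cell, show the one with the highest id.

t=1: a0@(3,1):0 a1@(2,3):0 a2@(1,1):1 a3@(4,0):0 a4@(0,1):0 a5@(0,2):1 a6@(1,0):0 a7@(4,2):0 a8@(3,2):0 a9@(2,2):0 a10@(2,0):0 a11@(1,2):1
t=2: a0@(3,1):0 a1@(2,3):0 a2@(1,1):0 a3@(4,0):0 a4@(0,1):0 a5@(0,2):1 a6@(1,0):0 a7@(4,2):0 a8@(3,2):0 a9@(2,2):0 a10@(2,0):0 a11@(1,2):1
t=3: a0@(3,1):0 a1@(2,3):0 a2@(1,1):0 a3@(4,0):0 a4@(0,1):0 a5@(0,2):0 a6@(1,0):0 a7@(4,2):0 a8@(3,2):0 a9@(2,2):0 a10@(2,0):0 a11@(1,2):0

.00.
000.
0.00
.00.
0.0.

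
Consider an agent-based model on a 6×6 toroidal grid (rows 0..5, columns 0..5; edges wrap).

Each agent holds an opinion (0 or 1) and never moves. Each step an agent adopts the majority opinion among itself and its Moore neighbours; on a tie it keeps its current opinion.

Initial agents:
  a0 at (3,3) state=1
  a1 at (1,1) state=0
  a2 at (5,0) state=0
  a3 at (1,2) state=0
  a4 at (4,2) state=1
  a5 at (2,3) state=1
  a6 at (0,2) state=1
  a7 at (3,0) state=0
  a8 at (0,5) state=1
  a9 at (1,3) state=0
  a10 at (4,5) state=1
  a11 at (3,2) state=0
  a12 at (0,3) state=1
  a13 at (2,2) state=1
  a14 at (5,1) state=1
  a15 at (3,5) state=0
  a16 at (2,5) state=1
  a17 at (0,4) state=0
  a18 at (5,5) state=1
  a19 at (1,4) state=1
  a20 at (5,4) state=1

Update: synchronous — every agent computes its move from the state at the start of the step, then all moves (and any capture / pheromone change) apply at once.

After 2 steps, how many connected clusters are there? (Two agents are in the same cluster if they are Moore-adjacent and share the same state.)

t=1: a0@(3,3):1 a1@(1,1):0 a2@(5,0):1 a3@(1,2):1 a4@(4,2):1 a5@(2,3):1 a6@(0,2):1 a7@(3,0):0 a8@(0,5):1 a9@(1,3):1 a10@(4,5):1 a11@(3,2):1 a12@(0,3):1 a13@(2,2):0 a14@(5,1):1 a15@(3,5):0 a16@(2,5):1 a17@(0,4):1 a18@(5,5):1 a19@(1,4):1 a20@(5,4):1
t=2: a0@(3,3):1 a1@(1,1):0 a2@(5,0):1 a3@(1,2):1 a4@(4,2):1 a5@(2,3):1 a6@(0,2):1 a7@(3,0):0 a8@(0,5):1 a9@(1,3):1 a10@(4,5):1 a11@(3,2):1 a12@(0,3):1 a13@(2,2):1 a14@(5,1):1 a15@(3,5):0 a16@(2,5):1 a17@(0,4):1 a18@(5,5):1 a19@(1,4):1 a20@(5,4):1

3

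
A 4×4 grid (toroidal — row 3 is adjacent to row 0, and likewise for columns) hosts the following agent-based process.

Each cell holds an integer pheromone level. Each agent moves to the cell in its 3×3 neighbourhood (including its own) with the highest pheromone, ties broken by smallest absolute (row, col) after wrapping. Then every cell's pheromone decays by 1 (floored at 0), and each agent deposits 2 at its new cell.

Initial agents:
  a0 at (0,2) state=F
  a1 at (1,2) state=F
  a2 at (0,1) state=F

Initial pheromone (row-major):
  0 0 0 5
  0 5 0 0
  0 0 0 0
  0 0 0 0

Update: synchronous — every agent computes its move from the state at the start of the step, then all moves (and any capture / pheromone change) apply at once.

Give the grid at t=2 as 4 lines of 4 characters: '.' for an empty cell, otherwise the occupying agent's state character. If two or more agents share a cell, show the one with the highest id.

t=1: a0@(0,3) a1@(0,3) a2@(1,1) | pheromone: 0 0 0 8 / 0 6 0 0 / 0 0 0 0 / 0 0 0 0
t=2: a0@(0,3) a1@(0,3) a2@(1,1) | pheromone: 0 0 0 11 / 0 7 0 0 / 0 0 0 0 / 0 0 0 0

...F
.F..
....
....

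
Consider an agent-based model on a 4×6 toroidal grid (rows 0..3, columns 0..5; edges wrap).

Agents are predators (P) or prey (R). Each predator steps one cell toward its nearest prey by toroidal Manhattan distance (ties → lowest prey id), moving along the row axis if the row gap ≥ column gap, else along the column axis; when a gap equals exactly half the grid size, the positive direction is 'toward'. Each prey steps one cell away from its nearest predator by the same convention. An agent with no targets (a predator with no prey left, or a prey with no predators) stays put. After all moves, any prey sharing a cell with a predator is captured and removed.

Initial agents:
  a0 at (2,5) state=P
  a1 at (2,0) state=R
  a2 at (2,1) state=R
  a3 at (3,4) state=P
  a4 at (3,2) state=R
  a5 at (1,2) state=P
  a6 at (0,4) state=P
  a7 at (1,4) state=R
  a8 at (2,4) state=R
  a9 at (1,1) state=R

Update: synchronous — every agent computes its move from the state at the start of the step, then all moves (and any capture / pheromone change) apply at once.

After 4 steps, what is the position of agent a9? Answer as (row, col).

(3, 5)

t=1: a0@(2,0):P a1@(2,1):R a2@(2,2):R a3@(2,4):P a4@(3,1):R a5@(1,1):P a6@(1,4):P a8@(2,3):R a9@(1,0):R
t=2: a0@(2,1):P a1@(2,2):R a3@(2,3):P a4@(0,1):R a5@(2,1):P a6@(2,4):P a8@(2,2):R a9@(0,0):R
t=3: a0@(2,2):P a3@(2,2):P a4@(3,1):R a5@(2,2):P a6@(2,3):P a9@(3,0):R
t=4: a0@(3,2):P a3@(3,2):P a4@(0,1):R a5@(3,2):P a6@(2,2):P a9@(3,5):R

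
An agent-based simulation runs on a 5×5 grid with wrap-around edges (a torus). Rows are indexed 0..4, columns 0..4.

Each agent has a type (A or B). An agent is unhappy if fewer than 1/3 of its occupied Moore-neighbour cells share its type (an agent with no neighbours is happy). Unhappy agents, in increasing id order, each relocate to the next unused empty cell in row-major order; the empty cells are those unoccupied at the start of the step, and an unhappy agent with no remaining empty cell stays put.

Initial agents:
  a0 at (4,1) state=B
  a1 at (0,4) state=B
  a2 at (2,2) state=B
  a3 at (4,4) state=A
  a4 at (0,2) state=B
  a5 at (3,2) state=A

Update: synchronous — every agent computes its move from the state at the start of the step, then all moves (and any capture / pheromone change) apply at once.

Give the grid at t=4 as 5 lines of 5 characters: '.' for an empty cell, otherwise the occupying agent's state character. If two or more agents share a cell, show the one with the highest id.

t=1: a0@(4,1):B a1@(0,0):B a2@(0,1):B a3@(0,3):A a4@(0,2):B a5@(1,0):A
t=2: a0@(4,1):B a1@(0,0):B a2@(0,1):B a3@(0,4):A a4@(0,2):B a5@(1,1):A
t=3: a0@(4,1):B a1@(0,0):B a2@(0,1):B a3@(0,3):A a4@(0,2):B a5@(1,0):A
t=4: a0@(4,1):B a1@(0,0):B a2@(0,1):B a3@(0,4):A a4@(0,2):B a5@(1,1):A

BBB.A
.A...
.....
.....
.B...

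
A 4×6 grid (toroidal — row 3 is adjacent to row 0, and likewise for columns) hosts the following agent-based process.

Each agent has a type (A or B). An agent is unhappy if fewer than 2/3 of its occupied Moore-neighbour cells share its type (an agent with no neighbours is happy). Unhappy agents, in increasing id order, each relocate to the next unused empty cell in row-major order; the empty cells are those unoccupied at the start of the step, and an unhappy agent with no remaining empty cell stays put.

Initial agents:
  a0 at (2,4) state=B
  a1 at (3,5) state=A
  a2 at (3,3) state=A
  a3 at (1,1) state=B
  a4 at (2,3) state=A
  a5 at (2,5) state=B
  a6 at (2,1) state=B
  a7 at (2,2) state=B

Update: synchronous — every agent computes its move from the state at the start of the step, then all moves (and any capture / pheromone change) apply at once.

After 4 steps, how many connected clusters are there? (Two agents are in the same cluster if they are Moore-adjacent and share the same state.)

3

t=1: a0@(0,0):B a1@(0,1):A a2@(0,2):A a3@(1,1):B a4@(0,3):A a5@(0,4):B a6@(2,1):B a7@(0,5):B
t=2: a0@(0,0):B a1@(1,0):A a2@(0,2):A a3@(1,2):B a4@(1,3):A a5@(1,4):B a6@(2,1):B a7@(0,5):B
t=3: a0@(0,1):B a1@(0,3):A a2@(0,4):A a3@(1,1):B a4@(1,5):A a5@(2,0):B a6@(2,2):B a7@(0,5):B
t=4: a0@(0,1):B a1@(0,3):A a2@(0,4):A a3@(1,1):B a4@(0,0):A a5@(0,2):B a6@(2,2):B a7@(1,0):B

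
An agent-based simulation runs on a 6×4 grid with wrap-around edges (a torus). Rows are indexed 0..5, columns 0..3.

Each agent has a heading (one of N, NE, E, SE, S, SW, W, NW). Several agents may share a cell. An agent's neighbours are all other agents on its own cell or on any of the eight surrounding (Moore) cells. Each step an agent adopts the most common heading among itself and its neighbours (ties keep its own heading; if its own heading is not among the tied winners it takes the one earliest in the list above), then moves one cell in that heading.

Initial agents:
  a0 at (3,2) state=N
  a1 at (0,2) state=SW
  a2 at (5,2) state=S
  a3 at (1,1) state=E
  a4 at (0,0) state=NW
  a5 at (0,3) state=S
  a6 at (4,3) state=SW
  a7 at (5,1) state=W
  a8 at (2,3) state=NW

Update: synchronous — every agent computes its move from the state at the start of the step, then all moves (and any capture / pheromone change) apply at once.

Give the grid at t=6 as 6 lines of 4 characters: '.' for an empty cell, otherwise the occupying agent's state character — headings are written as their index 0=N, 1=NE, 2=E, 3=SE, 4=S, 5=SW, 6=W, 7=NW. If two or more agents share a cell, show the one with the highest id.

t=1: a0@(2,2):N a1@(1,2):S a2@(0,2):S a3@(1,2):E a4@(5,3):NW a5@(1,3):S a6@(5,2):SW a7@(5,0):W a8@(1,2):NW
t=2: a0@(3,2):S a1@(2,2):S a2@(1,2):S a3@(2,2):S a4@(4,2):NW a5@(2,3):S a6@(0,1):SW a7@(5,3):W a8@(2,2):S
t=3: a0@(4,2):S a1@(3,2):S a2@(2,2):S a3@(3,2):S a4@(3,1):NW a5@(3,3):S a6@(1,0):SW a7@(5,2):W a8@(3,2):S
t=4: a0@(5,2):S a1@(4,2):S a2@(3,2):S a3@(4,2):S a4@(4,1):S a5@(4,3):S a6@(2,3):SW a7@(5,1):W a8@(4,2):S
t=5: a0@(0,2):S a1@(5,2):S a2@(4,2):S a3@(5,2):S a4@(5,1):S a5@(5,3):S a6@(3,2):SW a7@(0,1):S a8@(5,2):S
t=6: a0@(1,2):S a1@(0,2):S a2@(5,2):S a3@(0,2):S a4@(0,1):S a5@(0,3):S a6@(4,1):SW a7@(1,1):S a8@(0,2):S

.444
.44.
....
....
.5..
..4.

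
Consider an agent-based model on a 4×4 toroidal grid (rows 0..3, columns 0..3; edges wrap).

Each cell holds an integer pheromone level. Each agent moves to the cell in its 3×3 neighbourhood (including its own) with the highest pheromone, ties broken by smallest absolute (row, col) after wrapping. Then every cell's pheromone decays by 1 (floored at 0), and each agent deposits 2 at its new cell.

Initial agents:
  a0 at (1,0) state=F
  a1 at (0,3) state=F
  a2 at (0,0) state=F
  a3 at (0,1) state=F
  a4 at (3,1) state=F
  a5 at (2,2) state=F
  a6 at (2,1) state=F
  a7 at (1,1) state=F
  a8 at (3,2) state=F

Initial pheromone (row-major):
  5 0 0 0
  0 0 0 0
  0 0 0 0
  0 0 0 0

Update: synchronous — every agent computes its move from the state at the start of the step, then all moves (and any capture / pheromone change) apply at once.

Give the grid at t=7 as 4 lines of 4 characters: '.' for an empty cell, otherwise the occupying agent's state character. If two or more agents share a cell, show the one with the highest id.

F...
....
....
....

t=1: a0@(0,0) a1@(0,0) a2@(0,0) a3@(0,0) a4@(0,0) a5@(1,1) a6@(1,0) a7@(0,0) a8@(0,1) | pheromone: 16 2 0 0 / 2 2 0 0 / 0 0 0 0 / 0 0 0 0
t=2: a0@(0,0) a1@(0,0) a2@(0,0) a3@(0,0) a4@(0,0) a5@(0,0) a6@(0,0) a7@(0,0) a8@(0,0) | pheromone: 33 1 0 0 / 1 1 0 0 / 0 0 0 0 / 0 0 0 0
t=3: a0@(0,0) a1@(0,0) a2@(0,0) a3@(0,0) a4@(0,0) a5@(0,0) a6@(0,0) a7@(0,0) a8@(0,0) | pheromone: 50 0 0 0 / 0 0 0 0 / 0 0 0 0 / 0 0 0 0
t=4: a0@(0,0) a1@(0,0) a2@(0,0) a3@(0,0) a4@(0,0) a5@(0,0) a6@(0,0) a7@(0,0) a8@(0,0) | pheromone: 67 0 0 0 / 0 0 0 0 / 0 0 0 0 / 0 0 0 0
t=5: a0@(0,0) a1@(0,0) a2@(0,0) a3@(0,0) a4@(0,0) a5@(0,0) a6@(0,0) a7@(0,0) a8@(0,0) | pheromone: 84 0 0 0 / 0 0 0 0 / 0 0 0 0 / 0 0 0 0
t=6: a0@(0,0) a1@(0,0) a2@(0,0) a3@(0,0) a4@(0,0) a5@(0,0) a6@(0,0) a7@(0,0) a8@(0,0) | pheromone: 101 0 0 0 / 0 0 0 0 / 0 0 0 0 / 0 0 0 0
t=7: a0@(0,0) a1@(0,0) a2@(0,0) a3@(0,0) a4@(0,0) a5@(0,0) a6@(0,0) a7@(0,0) a8@(0,0) | pheromone: 118 0 0 0 / 0 0 0 0 / 0 0 0 0 / 0 0 0 0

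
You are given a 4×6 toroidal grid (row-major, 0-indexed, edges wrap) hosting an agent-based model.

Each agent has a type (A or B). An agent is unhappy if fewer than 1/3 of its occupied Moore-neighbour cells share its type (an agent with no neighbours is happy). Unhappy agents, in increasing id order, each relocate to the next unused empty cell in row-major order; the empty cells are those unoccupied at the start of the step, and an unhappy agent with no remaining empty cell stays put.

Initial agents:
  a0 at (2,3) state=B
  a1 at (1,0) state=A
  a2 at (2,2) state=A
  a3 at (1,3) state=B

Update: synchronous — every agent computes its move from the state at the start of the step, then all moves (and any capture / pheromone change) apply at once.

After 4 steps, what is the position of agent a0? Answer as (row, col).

(2, 3)

t=1: a0@(2,3):B a1@(1,0):A a2@(0,0):A a3@(1,3):B
t=2: (unchanged — steady state)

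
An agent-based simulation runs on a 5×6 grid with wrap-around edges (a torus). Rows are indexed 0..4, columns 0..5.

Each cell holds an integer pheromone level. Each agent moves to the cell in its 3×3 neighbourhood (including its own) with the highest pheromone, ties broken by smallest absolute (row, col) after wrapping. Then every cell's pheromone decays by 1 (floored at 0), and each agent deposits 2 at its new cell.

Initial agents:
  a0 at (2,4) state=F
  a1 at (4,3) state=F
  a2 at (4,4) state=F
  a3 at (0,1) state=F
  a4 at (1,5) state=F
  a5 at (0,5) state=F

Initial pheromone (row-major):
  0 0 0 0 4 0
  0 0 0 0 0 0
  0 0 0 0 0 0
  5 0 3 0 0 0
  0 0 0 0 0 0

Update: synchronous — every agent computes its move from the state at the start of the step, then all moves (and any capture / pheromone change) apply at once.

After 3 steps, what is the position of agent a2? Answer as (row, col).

t=1: a0@(1,3) a1@(0,4) a2@(0,4) a3@(0,0) a4@(0,4) a5@(0,4) | pheromone: 2 0 0 0 11 0 / 0 0 0 2 0 0 / 0 0 0 0 0 0 / 4 0 2 0 0 0 / 0 0 0 0 0 0
t=2: a0@(0,4) a1@(0,4) a2@(0,4) a3@(0,0) a4@(0,4) a5@(0,4) | pheromone: 3 0 0 0 20 0 / 0 0 0 1 0 0 / 0 0 0 0 0 0 / 3 0 1 0 0 0 / 0 0 0 0 0 0
t=3: a0@(0,4) a1@(0,4) a2@(0,4) a3@(0,0) a4@(0,4) a5@(0,4) | pheromone: 4 0 0 0 29 0 / 0 0 0 0 0 0 / 0 0 0 0 0 0 / 2 0 0 0 0 0 / 0 0 0 0 0 0

(0, 4)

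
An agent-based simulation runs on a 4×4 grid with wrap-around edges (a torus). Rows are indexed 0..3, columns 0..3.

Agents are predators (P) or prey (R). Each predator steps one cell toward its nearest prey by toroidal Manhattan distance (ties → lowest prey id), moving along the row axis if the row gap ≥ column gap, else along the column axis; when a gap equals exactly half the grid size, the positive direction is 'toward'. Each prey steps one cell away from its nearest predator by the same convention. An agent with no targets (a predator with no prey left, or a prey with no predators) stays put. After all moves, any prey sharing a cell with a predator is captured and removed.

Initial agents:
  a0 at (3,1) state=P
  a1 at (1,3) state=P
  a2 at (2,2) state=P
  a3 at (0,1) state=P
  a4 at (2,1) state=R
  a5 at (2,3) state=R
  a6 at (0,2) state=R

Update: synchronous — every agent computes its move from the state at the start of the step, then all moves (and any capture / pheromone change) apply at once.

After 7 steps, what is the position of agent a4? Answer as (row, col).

t=1: a0@(2,1):P a1@(2,3):P a2@(2,1):P a3@(0,2):P a4@(1,1):R a5@(3,3):R a6@(0,3):R
t=2: a0@(1,1):P a1@(3,3):P a2@(1,1):P a3@(0,3):P a4@(0,1):R a6@(0,0):R
t=3: a0@(0,1):P a1@(0,3):P a2@(0,1):P a3@(0,0):P a4@(3,1):R
t=4: a0@(3,1):P a1@(0,0):P a2@(3,1):P a3@(3,0):P a4@(2,1):R
t=5: a0@(2,1):P a1@(1,0):P a2@(2,1):P a3@(2,0):P a4@(1,1):R
t=6: a0@(1,1):P a1@(1,1):P a2@(1,1):P a3@(1,0):P a4@(0,1):R
t=7: a0@(0,1):P a1@(0,1):P a2@(0,1):P a3@(0,0):P a4@(3,1):R

(3, 1)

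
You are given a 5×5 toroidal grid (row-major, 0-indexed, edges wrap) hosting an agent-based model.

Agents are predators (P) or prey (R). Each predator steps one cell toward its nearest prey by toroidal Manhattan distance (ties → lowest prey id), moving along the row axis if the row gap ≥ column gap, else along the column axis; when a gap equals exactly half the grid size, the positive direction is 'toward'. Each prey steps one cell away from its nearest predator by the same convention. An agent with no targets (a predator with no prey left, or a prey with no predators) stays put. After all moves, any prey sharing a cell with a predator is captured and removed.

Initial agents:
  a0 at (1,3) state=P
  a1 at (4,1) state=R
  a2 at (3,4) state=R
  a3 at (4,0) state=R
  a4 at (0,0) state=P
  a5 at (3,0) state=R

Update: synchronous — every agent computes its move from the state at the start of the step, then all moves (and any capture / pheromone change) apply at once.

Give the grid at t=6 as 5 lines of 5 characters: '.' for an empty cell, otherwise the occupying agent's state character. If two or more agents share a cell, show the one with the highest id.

.....
.....
R..PR
.....
P...R

t=1: a0@(2,3):P a1@(3,1):R a2@(4,4):R a3@(3,0):R a4@(4,0):P a5@(2,0):R
t=2: a0@(2,4):P a1@(2,1):R a2@(4,3):R a3@(2,0):R a4@(4,4):P a5@(2,1):R
t=3: a0@(2,0):P a1@(2,2):R a2@(4,2):R a3@(2,1):R a4@(4,3):P a5@(2,2):R
t=4: a0@(2,1):P a1@(2,3):R a2@(4,1):R a3@(2,2):R a4@(4,2):P a5@(2,3):R
t=5: a0@(2,2):P a1@(2,4):R a2@(4,0):R a3@(2,3):R a4@(4,1):P a5@(2,4):R
t=6: a0@(2,3):P a1@(2,0):R a2@(4,4):R a3@(2,4):R a4@(4,0):P a5@(2,0):R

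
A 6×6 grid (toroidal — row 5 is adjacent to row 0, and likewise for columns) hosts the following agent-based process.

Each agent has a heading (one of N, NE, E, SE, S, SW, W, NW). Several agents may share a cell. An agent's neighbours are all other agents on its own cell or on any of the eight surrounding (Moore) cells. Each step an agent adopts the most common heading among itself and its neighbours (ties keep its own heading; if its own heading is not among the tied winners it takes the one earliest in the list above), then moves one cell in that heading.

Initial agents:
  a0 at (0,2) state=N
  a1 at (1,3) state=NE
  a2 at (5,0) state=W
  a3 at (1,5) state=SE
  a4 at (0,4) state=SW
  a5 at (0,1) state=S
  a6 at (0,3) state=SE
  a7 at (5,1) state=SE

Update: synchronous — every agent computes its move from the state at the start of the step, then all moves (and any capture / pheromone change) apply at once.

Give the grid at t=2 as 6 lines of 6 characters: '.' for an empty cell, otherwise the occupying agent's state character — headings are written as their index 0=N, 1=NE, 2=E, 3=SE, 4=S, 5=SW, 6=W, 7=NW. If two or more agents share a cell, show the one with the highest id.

......
...3.3
3.3.33
.3....
......
....6.

t=1: a0@(1,3):SE a1@(0,4):NE a2@(5,5):W a3@(2,0):SE a4@(1,5):SE a5@(1,1):S a6@(1,4):SE a7@(0,2):SE
t=2: a0@(2,4):SE a1@(1,5):SE a2@(5,4):W a3@(3,1):SE a4@(2,0):SE a5@(2,2):SE a6@(2,5):SE a7@(1,3):SE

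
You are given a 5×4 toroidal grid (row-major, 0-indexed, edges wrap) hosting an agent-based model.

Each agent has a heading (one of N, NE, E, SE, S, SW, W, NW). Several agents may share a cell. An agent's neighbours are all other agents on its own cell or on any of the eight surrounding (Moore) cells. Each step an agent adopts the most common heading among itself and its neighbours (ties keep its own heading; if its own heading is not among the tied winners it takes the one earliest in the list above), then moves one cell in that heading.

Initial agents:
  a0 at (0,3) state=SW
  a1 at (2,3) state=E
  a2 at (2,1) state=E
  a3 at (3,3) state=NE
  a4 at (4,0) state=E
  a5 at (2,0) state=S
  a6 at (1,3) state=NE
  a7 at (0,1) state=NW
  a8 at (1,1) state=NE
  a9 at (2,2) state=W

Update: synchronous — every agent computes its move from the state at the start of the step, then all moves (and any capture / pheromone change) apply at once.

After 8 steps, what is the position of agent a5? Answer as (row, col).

(4, 0)

t=1: a0@(1,2):SW a1@(1,0):NE a2@(2,2):E a3@(3,0):E a4@(4,1):E a5@(1,1):NE a6@(0,0):NE a7@(4,0):NW a8@(0,2):NE a9@(1,3):NE
t=2: a0@(0,3):NE a1@(0,1):NE a2@(1,3):NE a3@(3,1):E a4@(4,2):E a5@(0,2):NE a6@(4,1):NE a7@(4,1):E a8@(4,3):NE a9@(0,0):NE
t=3: a0@(4,0):NE a1@(4,2):NE a2@(0,0):NE a3@(3,2):E a4@(3,3):NE a5@(4,3):NE a6@(3,2):NE a7@(3,2):NE a8@(3,0):NE a9@(4,1):NE
t=4: a0@(3,1):NE a1@(3,3):NE a2@(4,1):NE a3@(2,3):NE a4@(2,0):NE a5@(3,0):NE a6@(2,3):NE a7@(2,3):NE a8@(2,1):NE a9@(3,2):NE
t=5: a0@(2,2):NE a1@(2,0):NE a2@(3,2):NE a3@(1,0):NE a4@(1,1):NE a5@(2,1):NE a6@(1,0):NE a7@(1,0):NE a8@(1,2):NE a9@(2,3):NE
t=6: a0@(1,3):NE a1@(1,1):NE a2@(2,3):NE a3@(0,1):NE a4@(0,2):NE a5@(1,2):NE a6@(0,1):NE a7@(0,1):NE a8@(0,3):NE a9@(1,0):NE
t=7: a0@(0,0):NE a1@(0,2):NE a2@(1,0):NE a3@(4,2):NE a4@(4,3):NE a5@(0,3):NE a6@(4,2):NE a7@(4,2):NE a8@(4,0):NE a9@(0,1):NE
t=8: a0@(4,1):NE a1@(4,3):NE a2@(0,1):NE a3@(3,3):NE a4@(3,0):NE a5@(4,0):NE a6@(3,3):NE a7@(3,3):NE a8@(3,1):NE a9@(4,2):NE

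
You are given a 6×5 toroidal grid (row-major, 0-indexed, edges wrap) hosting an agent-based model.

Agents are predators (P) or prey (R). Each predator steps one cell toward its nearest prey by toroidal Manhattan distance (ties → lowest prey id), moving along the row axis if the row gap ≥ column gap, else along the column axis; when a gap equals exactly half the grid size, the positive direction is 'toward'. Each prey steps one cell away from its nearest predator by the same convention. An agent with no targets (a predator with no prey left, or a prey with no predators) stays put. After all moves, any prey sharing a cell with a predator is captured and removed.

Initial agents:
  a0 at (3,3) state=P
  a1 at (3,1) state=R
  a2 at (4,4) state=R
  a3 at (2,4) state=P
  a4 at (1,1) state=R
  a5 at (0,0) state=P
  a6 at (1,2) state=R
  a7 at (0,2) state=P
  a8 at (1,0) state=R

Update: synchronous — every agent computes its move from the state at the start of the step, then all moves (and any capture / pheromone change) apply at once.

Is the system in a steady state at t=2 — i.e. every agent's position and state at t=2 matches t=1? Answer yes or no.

t=1: a0@(3,2):P a1@(3,0):R a2@(5,4):R a3@(3,4):P a4@(2,1):R a5@(1,0):P a6@(2,2):R a7@(1,2):P a8@(2,0):R
t=2: a0@(2,2):P a1@(3,1):R a2@(0,4):R a3@(3,0):P a4@(1,1):R a5@(2,0):P a6@(1,2):R a7@(2,2):P

no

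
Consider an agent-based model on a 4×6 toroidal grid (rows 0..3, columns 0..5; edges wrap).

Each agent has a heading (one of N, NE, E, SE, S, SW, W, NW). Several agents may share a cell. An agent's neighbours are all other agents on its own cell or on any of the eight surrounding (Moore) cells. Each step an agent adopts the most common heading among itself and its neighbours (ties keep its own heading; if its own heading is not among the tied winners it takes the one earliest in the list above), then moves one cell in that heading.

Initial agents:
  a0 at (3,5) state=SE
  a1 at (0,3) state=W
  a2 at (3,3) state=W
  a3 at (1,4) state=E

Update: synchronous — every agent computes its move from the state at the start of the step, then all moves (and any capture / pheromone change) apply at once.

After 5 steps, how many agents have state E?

1

t=1: a0@(0,0):SE a1@(0,2):W a2@(3,2):W a3@(1,5):E
t=2: a0@(1,1):SE a1@(0,1):W a2@(3,1):W a3@(1,0):E
t=3: a0@(2,2):SE a1@(0,0):W a2@(3,0):W a3@(1,1):E
t=4: a0@(3,3):SE a1@(0,5):W a2@(3,5):W a3@(1,2):E
t=5: a0@(0,4):SE a1@(0,4):W a2@(3,4):W a3@(1,3):E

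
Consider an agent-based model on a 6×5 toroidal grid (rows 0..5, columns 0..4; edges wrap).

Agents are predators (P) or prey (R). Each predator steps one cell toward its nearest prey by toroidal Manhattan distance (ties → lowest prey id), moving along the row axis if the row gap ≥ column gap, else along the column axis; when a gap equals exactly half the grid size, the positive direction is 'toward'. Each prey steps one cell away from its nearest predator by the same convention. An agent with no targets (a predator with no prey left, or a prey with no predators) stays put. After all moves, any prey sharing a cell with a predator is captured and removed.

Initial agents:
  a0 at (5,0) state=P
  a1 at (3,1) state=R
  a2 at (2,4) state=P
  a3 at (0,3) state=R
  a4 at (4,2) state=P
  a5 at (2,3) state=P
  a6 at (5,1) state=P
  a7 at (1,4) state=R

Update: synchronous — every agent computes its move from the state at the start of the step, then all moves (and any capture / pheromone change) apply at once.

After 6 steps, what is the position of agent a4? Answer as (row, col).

t=1: a0@(4,0):P a1@(2,1):R a2@(1,4):P a3@(5,3):R a4@(3,2):P a5@(1,3):P a6@(4,1):P a7@(0,4):R
t=2: a0@(3,0):P a1@(1,1):R a2@(0,4):P a3@(4,3):R a4@(2,2):P a5@(0,3):P a6@(3,1):P a7@(5,4):R
t=3: a0@(2,0):P a1@(0,1):R a2@(5,4):P a3@(3,3):R a4@(1,2):P a5@(5,3):P a6@(2,1):P a7@(4,4):R
t=4: a0@(1,0):P a1@(5,1):R a2@(4,4):P a3@(2,3):R a4@(0,2):P a5@(4,3):P a6@(1,1):P a7@(3,4):R
t=5: a0@(0,0):P a1@(4,1):R a2@(3,4):P a3@(1,3):R a4@(5,2):P a5@(3,3):P a6@(0,1):P a7@(2,4):R
t=6: a0@(5,0):P a1@(3,1):R a2@(2,4):P a3@(0,3):R a4@(4,2):P a5@(2,3):P a6@(5,1):P a7@(1,4):R

(4, 2)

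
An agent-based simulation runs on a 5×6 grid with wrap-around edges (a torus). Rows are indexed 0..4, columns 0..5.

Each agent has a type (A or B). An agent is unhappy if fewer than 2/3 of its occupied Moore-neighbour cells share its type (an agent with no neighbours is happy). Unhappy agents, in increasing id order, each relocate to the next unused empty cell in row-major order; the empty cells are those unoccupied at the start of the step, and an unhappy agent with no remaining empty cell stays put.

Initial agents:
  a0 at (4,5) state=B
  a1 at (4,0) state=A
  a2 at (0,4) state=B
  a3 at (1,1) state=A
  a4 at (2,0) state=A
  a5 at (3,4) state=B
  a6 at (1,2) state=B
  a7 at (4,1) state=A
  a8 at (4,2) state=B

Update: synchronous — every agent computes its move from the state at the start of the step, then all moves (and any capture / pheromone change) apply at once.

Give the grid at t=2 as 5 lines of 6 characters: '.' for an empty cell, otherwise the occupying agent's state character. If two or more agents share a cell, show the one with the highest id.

t=1: a0@(4,5):B a1@(0,0):A a2@(0,4):B a3@(0,1):A a4@(2,0):A a5@(3,4):B a6@(0,2):B a7@(0,3):A a8@(0,5):B
t=2: a0@(4,5):B a1@(1,0):A a2@(0,4):B a3@(1,1):A a4@(2,0):A a5@(3,4):B a6@(1,2):B a7@(1,3):A a8@(0,5):B

....BB
AABA..
A.....
....B.
.....B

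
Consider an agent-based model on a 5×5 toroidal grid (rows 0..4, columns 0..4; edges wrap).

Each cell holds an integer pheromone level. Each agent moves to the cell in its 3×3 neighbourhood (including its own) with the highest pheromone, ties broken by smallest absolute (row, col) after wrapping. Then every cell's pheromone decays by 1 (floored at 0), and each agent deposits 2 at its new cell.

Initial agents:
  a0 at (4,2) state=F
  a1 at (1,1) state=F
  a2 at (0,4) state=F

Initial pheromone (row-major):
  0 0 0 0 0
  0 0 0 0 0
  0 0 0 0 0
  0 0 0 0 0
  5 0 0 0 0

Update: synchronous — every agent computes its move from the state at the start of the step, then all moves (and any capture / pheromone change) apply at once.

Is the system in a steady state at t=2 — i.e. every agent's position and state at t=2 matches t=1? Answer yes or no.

t=1: a0@(0,1) a1@(0,0) a2@(4,0) | pheromone: 2 2 0 0 0 / 0 0 0 0 0 / 0 0 0 0 0 / 0 0 0 0 0 / 6 0 0 0 0
t=2: a0@(4,0) a1@(4,0) a2@(4,0) | pheromone: 1 1 0 0 0 / 0 0 0 0 0 / 0 0 0 0 0 / 0 0 0 0 0 / 11 0 0 0 0

no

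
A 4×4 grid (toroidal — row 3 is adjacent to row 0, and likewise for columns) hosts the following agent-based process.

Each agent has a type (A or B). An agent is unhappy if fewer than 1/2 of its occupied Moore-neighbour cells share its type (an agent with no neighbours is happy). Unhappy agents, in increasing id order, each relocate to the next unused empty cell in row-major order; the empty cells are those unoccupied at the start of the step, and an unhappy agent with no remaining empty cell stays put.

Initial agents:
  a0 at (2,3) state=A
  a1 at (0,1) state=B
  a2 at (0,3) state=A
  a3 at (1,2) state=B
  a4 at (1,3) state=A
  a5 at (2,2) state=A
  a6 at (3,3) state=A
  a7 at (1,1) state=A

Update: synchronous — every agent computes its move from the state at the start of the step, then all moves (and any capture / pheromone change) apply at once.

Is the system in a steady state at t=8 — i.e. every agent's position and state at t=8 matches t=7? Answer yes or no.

no

t=1: a0@(2,3):A a1@(0,1):B a2@(0,3):A a3@(0,0):B a4@(1,3):A a5@(2,2):A a6@(3,3):A a7@(0,2):A
t=2: a0@(2,3):A a1@(0,1):B a2@(0,3):A a3@(1,0):B a4@(1,3):A a5@(2,2):A a6@(3,3):A a7@(0,2):A
t=3: a0@(2,3):A a1@(0,1):B a2@(0,3):A a3@(0,0):B a4@(1,3):A a5@(2,2):A a6@(3,3):A a7@(0,2):A
t=4: a0@(2,3):A a1@(0,1):B a2@(0,3):A a3@(1,0):B a4@(1,3):A a5@(2,2):A a6@(3,3):A a7@(0,2):A
t=5: a0@(2,3):A a1@(0,1):B a2@(0,3):A a3@(0,0):B a4@(1,3):A a5@(2,2):A a6@(3,3):A a7@(0,2):A
t=6: a0@(2,3):A a1@(0,1):B a2@(0,3):A a3@(1,0):B a4@(1,3):A a5@(2,2):A a6@(3,3):A a7@(0,2):A
t=7: a0@(2,3):A a1@(0,1):B a2@(0,3):A a3@(0,0):B a4@(1,3):A a5@(2,2):A a6@(3,3):A a7@(0,2):A
t=8: a0@(2,3):A a1@(0,1):B a2@(0,3):A a3@(1,0):B a4@(1,3):A a5@(2,2):A a6@(3,3):A a7@(0,2):A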